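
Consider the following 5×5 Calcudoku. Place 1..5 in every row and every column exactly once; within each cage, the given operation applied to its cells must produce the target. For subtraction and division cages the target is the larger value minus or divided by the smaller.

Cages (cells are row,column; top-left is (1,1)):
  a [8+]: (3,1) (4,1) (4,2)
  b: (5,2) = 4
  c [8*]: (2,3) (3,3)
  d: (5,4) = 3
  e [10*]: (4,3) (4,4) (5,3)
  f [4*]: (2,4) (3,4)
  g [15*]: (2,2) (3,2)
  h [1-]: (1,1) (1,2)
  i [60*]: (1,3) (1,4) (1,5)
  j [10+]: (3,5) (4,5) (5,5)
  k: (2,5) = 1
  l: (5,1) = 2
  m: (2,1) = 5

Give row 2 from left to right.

Cage m is a single given cell, which forces (2,1) = 5.
5 is placed in row 2, so (2,2) = 3.
K is a freebie, so (2,5) = 1.
Column 2 already has 3, so (3,2) = 5.
Cage l is given; hence (5,1) = 2.
Cage b is a single given cell, leaving (5,2) = 4.
Cage d is a single given cell, so (5,4) = 3.
Row 5 now contains 3; hence (5,5) = 5.
Cage h's pair has difference 1, which forces (1,2) = 2.
1 is placed in row 2; hence (2,4) = 4.
The two cells of cage f must have product 4, leaving (3,4) = 1.
Cage a has sum 8, leaving (4,2) = 1.
Row 5 already has 5, leaving (5,3) = 1.
4 is placed in column 4, so (1,4) = 5.
4 is placed in row 2, which forces (2,3) = 2.
Cage c's pair has product 8, so (3,3) = 4.
Column 3 already has 2; hence (4,3) = 5.
5 is placed in column 4, leaving (4,4) = 2.
Row 4 now contains 2, which forces (4,5) = 3.
Column 3 already has 4; hence (1,3) = 3.
3 is placed in column 5, leaving (1,5) = 4.
4 is placed in row 3; hence (3,1) = 3.
3 is placed in column 5, so (3,5) = 2.
Row 4 now contains 3, so (4,1) = 4.
Row 1 now contains 3, which forces (1,1) = 1.
Completed grid: 1 2 3 5 4 / 5 3 2 4 1 / 3 5 4 1 2 / 4 1 5 2 3 / 2 4 1 3 5.

5 3 2 4 1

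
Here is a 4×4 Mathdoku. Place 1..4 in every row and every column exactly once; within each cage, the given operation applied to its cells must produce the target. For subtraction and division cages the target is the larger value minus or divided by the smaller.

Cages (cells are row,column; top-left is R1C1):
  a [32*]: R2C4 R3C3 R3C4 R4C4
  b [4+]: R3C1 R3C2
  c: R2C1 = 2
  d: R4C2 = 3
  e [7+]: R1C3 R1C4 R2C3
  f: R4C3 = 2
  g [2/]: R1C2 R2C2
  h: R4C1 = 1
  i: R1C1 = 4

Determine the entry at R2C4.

Cage i is given; hence R1C1 = 4.
Cage c is a single given cell; hence R2C1 = 2.
Cage a needs product 32; hence R3C3 = 4.
H is a freebie, leaving R4C1 = 1.
Cage d is given, which forces R4C2 = 3.
Cage f is a single given cell, which forces R4C3 = 2.
Row 4 already has 2, which forces R4C4 = 4.
The two cells of cage g must have quotient 2, which forces R1C2 = 2.
Cage e has sum 7; hence R1C3 = 1.
The 3 cells of cage e must have sum 7, which forces R1C4 = 3.
The 3 cells of cage e must have sum 7, leaving R2C3 = 3.
4 is placed in column 4; hence R2C4 = 1.
Column 1 already has 1, so R3C1 = 3.
3 is placed in column 2, leaving R3C2 = 1.
Cage a needs product 32, so R3C4 = 2.
Row 2 already has 1; hence R2C2 = 4.
Completed grid: 4 2 1 3 / 2 4 3 1 / 3 1 4 2 / 1 3 2 4.

1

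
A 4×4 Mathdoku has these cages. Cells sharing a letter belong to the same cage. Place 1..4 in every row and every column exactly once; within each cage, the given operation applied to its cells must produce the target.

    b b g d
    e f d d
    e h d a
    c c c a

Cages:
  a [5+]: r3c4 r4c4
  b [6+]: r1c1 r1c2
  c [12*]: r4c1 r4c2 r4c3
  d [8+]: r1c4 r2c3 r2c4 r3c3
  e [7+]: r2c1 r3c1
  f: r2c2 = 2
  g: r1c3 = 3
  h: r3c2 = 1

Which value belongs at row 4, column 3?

Cage g is given, leaving r1c3 = 3.
Cage f is given, so r2c2 = 2.
Cage h is given, leaving r3c2 = 1.
The two cells of cage b must have sum 6, leaving r1c1 = 2.
Column 2 already has 2, leaving r1c2 = 4.
Row 1 already has 2, leaving r1c4 = 1.
Cage d has sum 8; hence r2c3 = 1.
Cage d has sum 8, which forces r3c3 = 2.
Column 2 already has 4, so r4c2 = 3.
1 is placed in column 3; hence r4c3 = 4.
Row 4 now contains 3, leaving r4c4 = 2.
The 4 cells of cage d must have sum 8, leaving r2c4 = 4.
The two cells of cage a must have sum 5, leaving r3c4 = 3.
4 is placed in row 4; hence r4c1 = 1.
Row 2 already has 4; hence r2c1 = 3.
Row 3 now contains 3, leaving r3c1 = 4.
Filled in: 2 4 3 1 / 3 2 1 4 / 4 1 2 3 / 1 3 4 2.

4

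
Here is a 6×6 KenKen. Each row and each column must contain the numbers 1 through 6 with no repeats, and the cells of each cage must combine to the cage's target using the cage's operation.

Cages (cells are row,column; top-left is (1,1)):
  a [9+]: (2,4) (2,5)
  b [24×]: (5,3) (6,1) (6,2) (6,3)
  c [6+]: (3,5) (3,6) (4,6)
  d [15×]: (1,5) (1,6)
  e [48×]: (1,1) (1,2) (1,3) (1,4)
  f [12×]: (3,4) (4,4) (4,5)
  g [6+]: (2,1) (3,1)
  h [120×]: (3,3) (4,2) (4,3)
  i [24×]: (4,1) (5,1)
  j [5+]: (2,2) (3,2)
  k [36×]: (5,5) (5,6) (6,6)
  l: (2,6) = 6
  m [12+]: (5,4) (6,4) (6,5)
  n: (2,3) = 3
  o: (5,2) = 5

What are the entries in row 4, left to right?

6 4 5 3 2 1

Cage n is given, which forces (2,3) = 3.
Cage l is given, which forces (2,6) = 6.
Cage o is given, leaving (5,2) = 5.
Row 4 needs a 5, and only (4,3) is open for it.
The only place for 5 in row 3 is (3,1).
Cage g needs two cells with sum 6, which forces (2,1) = 1.
In row 2, 2 can only go at (2,2), so (2,2) = 2.
Cage j needs two cells with sum 5, which forces (3,2) = 3.
In column 1, 3 can only go at (6,1), so (6,1) = 3.
The 3 cells of cage k must have product 36, leaving (5,5) = 6.
Cage k has product 36, so (5,6) = 3.
Row 6 already has 3; hence (6,6) = 2.
The two cells of cage d must have product 15; hence (1,5) = 3.
Column 6 already has 3, leaving (1,6) = 5.
The 3 cells of cage c must have sum 6, so (3,5) = 1.
Cage c has sum 6, so (3,6) = 4.
Cage i needs two cells with product 24, which forces (4,1) = 6.
Row 4 now contains 6; hence (4,2) = 4.
Row 4 already has 4, so (4,5) = 2.
Column 6 already has 3; hence (4,6) = 1.
6 is placed in row 5; hence (5,1) = 4.
Cage b needs product 24, which forces (5,3) = 2.
2 is placed in row 5, so (5,4) = 1.
4 is placed in column 2, leaving (6,2) = 1.
1 is placed in row 6, leaving (6,3) = 4.
Cage m has sum 12; hence (6,4) = 6.
4 is placed in row 6, leaving (6,5) = 5.
4 is placed in column 1, so (1,1) = 2.
Column 2 already has 1; hence (1,2) = 6.
Cage e has product 48; hence (1,3) = 1.
Cage e needs product 48, which forces (1,4) = 4.
The two cells of cage a must have sum 9, so (2,4) = 5.
Column 5 already has 5, so (2,5) = 4.
Row 3 already has 4, leaving (3,3) = 6.
Column 4 already has 6, so (3,4) = 2.
1 is placed in row 4, which forces (4,4) = 3.
The full grid is 2 6 1 4 3 5 / 1 2 3 5 4 6 / 5 3 6 2 1 4 / 6 4 5 3 2 1 / 4 5 2 1 6 3 / 3 1 4 6 5 2.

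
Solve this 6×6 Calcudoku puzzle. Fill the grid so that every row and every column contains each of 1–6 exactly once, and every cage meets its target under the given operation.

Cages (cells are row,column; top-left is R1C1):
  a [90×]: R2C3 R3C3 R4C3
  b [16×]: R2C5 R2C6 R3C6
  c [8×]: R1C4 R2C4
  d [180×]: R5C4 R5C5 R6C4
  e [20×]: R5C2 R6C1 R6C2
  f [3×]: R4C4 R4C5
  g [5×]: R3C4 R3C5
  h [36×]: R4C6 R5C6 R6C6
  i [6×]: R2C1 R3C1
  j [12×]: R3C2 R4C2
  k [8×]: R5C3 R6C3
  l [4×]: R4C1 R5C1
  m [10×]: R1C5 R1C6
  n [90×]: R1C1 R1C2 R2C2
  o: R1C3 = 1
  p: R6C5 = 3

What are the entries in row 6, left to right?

5 1 4 6 3 2

Cage o is a single given cell, leaving R1C3 = 1.
The 3 cells of cage d must have product 180, leaving R5C4 = 5.
The 3 cells of cage d must have product 180, so R5C5 = 6.
The 3 cells of cage d must have product 180, so R6C4 = 6.
Cage p is a single given cell, which forces R6C5 = 3.
Row 6 already has 3; hence R6C6 = 2.
The two cells of cage m must have product 10, so R1C5 = 2.
2 is placed in column 6; hence R1C6 = 5.
Cage b needs product 16, so R2C5 = 4.
Cage b needs product 16; hence R2C6 = 1.
Column 4 now contains 5, so R3C4 = 1.
Cage g needs two cells with product 5, leaving R3C5 = 5.
2 is placed in column 6; hence R3C6 = 4.
The two cells of cage f must have product 3, which forces R4C4 = 3.
3 is placed in column 5; hence R4C5 = 1.
Cage h has product 36, so R4C6 = 6.
Cage k needs two cells with product 8; hence R5C3 = 2.
2 is placed in column 6, so R5C6 = 3.
2 is placed in row 6; hence R6C3 = 4.
2 is placed in row 1; hence R1C4 = 4.
The 3 cells of cage n must have product 90, which forces R2C2 = 5.
Row 2 already has 4, leaving R2C4 = 2.
1 is placed in row 4, leaving R4C1 = 4.
4 is placed in row 4; hence R4C2 = 2.
Row 4 already has 6, so R4C3 = 5.
Cage l needs two cells with product 4, leaving R5C1 = 1.
The 3 cells of cage e must have product 20; hence R5C2 = 4.
Column 1 now contains 1; hence R6C1 = 5.
Column 2 now contains 5, leaving R6C2 = 1.
2 is placed in row 2; hence R2C1 = 3.
Row 2 already has 3; hence R2C3 = 6.
Cage i needs two cells with product 6, so R3C1 = 2.
Cage j needs two cells with product 12, so R3C2 = 6.
Column 3 already has 6; hence R3C3 = 3.
Column 1 already has 3, so R1C1 = 6.
6 is placed in column 2, leaving R1C2 = 3.
The full grid is 6 3 1 4 2 5 / 3 5 6 2 4 1 / 2 6 3 1 5 4 / 4 2 5 3 1 6 / 1 4 2 5 6 3 / 5 1 4 6 3 2.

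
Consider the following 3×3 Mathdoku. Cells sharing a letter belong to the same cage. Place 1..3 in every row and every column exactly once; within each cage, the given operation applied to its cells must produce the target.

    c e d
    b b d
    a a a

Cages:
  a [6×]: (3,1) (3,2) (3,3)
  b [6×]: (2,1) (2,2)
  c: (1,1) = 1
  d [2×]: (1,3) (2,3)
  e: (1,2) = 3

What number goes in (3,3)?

Cage c is given, which forces (1,1) = 1.
Cage e is given, leaving (1,2) = 3.
Row 1 already has 1, so (1,3) = 2.
Column 2 already has 3, so (2,2) = 2.
Column 3 already has 2, leaving (2,3) = 1.
2 is placed in column 2, so (3,2) = 1.
Column 3 now contains 1, leaving (3,3) = 3.
Row 2 already has 2, so (2,1) = 3.
Row 3 already has 3, which forces (3,1) = 2.
Completed grid: 1 3 2 / 3 2 1 / 2 1 3.

3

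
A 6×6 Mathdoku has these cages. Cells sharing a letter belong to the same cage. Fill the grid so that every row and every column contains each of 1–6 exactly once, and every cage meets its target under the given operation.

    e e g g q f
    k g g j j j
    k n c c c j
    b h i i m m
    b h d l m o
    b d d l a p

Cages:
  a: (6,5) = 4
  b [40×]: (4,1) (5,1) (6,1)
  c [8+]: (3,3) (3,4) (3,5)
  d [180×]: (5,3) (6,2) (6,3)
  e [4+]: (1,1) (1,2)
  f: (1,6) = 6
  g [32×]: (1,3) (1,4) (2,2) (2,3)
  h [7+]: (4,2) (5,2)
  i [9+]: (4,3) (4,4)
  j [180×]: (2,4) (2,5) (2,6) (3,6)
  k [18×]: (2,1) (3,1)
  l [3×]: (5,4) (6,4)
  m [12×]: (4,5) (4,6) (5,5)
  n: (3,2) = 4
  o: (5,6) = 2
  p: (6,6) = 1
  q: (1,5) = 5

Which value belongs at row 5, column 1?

4

Cage q is given, which forces (1,5) = 5.
Cage f is a single given cell, so (1,6) = 6.
Cage n is given, which forces (3,2) = 4.
Cage d has product 180; hence (5,3) = 6.
Cage o is a single given cell, leaving (5,6) = 2.
The 3 cells of cage d must have product 180, which forces (6,2) = 6.
Cage d has product 180; hence (6,3) = 5.
A is a freebie, so (6,5) = 4.
Cage p is a single given cell, so (6,6) = 1.
The 4 cells of cage g must have product 32, which forces (1,4) = 4.
Cage g has product 32, which forces (2,3) = 4.
The 3 cells of cage c must have sum 8, so (3,4) = 5.
5 is placed in row 3, so (3,6) = 3.
The two cells of cage h must have sum 7, which forces (4,2) = 2.
4 is placed in column 3, which forces (4,3) = 3.
Column 4 now contains 5; hence (4,4) = 6.
Row 4 now contains 3, which forces (4,5) = 1.
The 3 cells of cage m must have product 12, leaving (4,6) = 4.
Cage h needs two cells with sum 7; hence (5,2) = 5.
The two cells of cage l must have product 3, so (5,4) = 1.
Column 5 already has 1, which forces (5,5) = 3.
Row 6 now contains 4, so (6,1) = 2.
1 is placed in row 6, so (6,4) = 3.
The 4 cells of cage g must have product 32, so (1,3) = 2.
Cage k needs two cells with product 18; hence (2,1) = 3.
Column 2 already has 2, leaving (2,2) = 1.
Column 4 already has 6, leaving (2,4) = 2.
The 4 cells of cage j must have product 180, which forces (2,5) = 6.
Column 6 now contains 3; hence (2,6) = 5.
3 is placed in row 3, leaving (3,1) = 6.
Cage c has sum 8, so (3,3) = 1.
Column 5 already has 1, leaving (3,5) = 2.
Row 4 now contains 4, so (4,1) = 5.
Row 5 already has 5, so (5,1) = 4.
3 is placed in column 1, so (1,1) = 1.
Column 2 already has 1, which forces (1,2) = 3.
The full grid is 1 3 2 4 5 6 / 3 1 4 2 6 5 / 6 4 1 5 2 3 / 5 2 3 6 1 4 / 4 5 6 1 3 2 / 2 6 5 3 4 1.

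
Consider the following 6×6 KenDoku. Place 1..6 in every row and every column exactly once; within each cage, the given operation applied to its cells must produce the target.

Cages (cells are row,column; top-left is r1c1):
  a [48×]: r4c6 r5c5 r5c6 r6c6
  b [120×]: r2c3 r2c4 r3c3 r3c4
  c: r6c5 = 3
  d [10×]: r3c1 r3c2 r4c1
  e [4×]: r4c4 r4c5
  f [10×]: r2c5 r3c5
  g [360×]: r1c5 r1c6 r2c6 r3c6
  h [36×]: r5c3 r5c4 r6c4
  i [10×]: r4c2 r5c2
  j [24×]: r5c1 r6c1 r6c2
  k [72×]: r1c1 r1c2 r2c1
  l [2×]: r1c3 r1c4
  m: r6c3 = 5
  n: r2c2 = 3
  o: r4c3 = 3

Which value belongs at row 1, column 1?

3

Cage n is a single given cell, so r2c2 = 3.
O is a freebie, so r4c3 = 3.
Cage m is a single given cell, so r6c3 = 5.
Cage c is a single given cell, leaving r6c5 = 3.
In row 4, 6 can only go at r4c6, so r4c6 = 6.
Cage g has product 360, which forces r1c5 = 6.
Cage k has product 72; hence r1c1 = 3.
Row 1 now contains 6, leaving r1c2 = 4.
4 is placed in row 1, leaving r1c6 = 5.
The 3 cells of cage k must have product 72, which forces r2c1 = 6.
Column 6 already has 5; hence r2c6 = 4.
Column 6 already has 4, so r3c6 = 3.
The 4 cells of cage b must have product 120; hence r2c4 = 5.
5 is placed in row 2; hence r2c5 = 2.
Column 5 now contains 2, which forces r3c5 = 5.
The 4 cells of cage a must have product 48, so r5c5 = 4.
Cage j has product 24, which forces r6c2 = 6.
6 is placed in row 6; hence r6c4 = 2.
2 is placed in row 6, leaving r6c6 = 1.
The two cells of cage l must have product 2, which forces r1c3 = 2.
2 is placed in column 4, so r1c4 = 1.
Row 2 now contains 2, which forces r2c3 = 1.
The 3 cells of cage d must have product 10, which forces r4c1 = 5.
Row 4 already has 5, which forces r4c2 = 2.
Cage e's pair has product 4; hence r4c4 = 4.
4 is placed in column 5, which forces r4c5 = 1.
Row 5 now contains 4; hence r5c1 = 1.
2 is placed in column 2; hence r5c2 = 5.
Cage h needs product 36, leaving r5c3 = 6.
Cage h needs product 36, so r5c4 = 3.
1 is placed in column 6; hence r5c6 = 2.
1 is placed in row 6, which forces r6c1 = 4.
Column 1 now contains 1, which forces r3c1 = 2.
2 is placed in column 2, leaving r3c2 = 1.
Column 3 now contains 6, which forces r3c3 = 4.
Column 4 now contains 4, so r3c4 = 6.
Filled in: 3 4 2 1 6 5 / 6 3 1 5 2 4 / 2 1 4 6 5 3 / 5 2 3 4 1 6 / 1 5 6 3 4 2 / 4 6 5 2 3 1.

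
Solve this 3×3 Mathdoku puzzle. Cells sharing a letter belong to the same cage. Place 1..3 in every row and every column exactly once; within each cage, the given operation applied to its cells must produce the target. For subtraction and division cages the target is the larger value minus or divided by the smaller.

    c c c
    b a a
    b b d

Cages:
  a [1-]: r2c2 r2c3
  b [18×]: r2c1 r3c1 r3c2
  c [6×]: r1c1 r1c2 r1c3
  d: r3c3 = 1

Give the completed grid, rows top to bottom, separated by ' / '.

Cage b needs product 18; hence r2c1 = 3.
Cage b has product 18, so r3c1 = 2.
Cage b needs product 18, leaving r3c2 = 3.
D is a freebie, so r3c3 = 1.
Column 1 already has 2, which forces r1c1 = 1.
The 3 cells of cage c must have product 6, leaving r1c2 = 2.
Cage c has product 6, which forces r1c3 = 3.
The two cells of cage a must have difference 1, so r2c2 = 1.
Column 3 already has 1; hence r2c3 = 2.

1 2 3 / 3 1 2 / 2 3 1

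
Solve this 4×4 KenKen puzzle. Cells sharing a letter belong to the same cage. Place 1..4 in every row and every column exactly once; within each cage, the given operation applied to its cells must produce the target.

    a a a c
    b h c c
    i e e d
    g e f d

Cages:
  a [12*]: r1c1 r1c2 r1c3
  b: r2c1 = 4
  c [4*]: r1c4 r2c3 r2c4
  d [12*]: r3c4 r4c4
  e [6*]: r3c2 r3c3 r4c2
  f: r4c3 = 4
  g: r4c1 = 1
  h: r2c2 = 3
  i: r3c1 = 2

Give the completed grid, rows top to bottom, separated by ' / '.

3 4 1 2 / 4 3 2 1 / 2 1 3 4 / 1 2 4 3

B is a freebie, leaving r2c1 = 4.
Cage h is given; hence r2c2 = 3.
Row 2 already has 4; hence r2c4 = 1.
Cage i is a single given cell; hence r3c1 = 2.
2 is placed in row 3, so r3c2 = 1.
Row 3 already has 1, which forces r3c3 = 3.
Row 3 already has 3, which forces r3c4 = 4.
Cage g is given, which forces r4c1 = 1.
1 is placed in column 2, leaving r4c2 = 2.
F is a freebie, so r4c3 = 4.
4 is placed in column 4, which forces r4c4 = 3.
Column 1 already has 1, leaving r1c1 = 3.
1 is placed in column 2; hence r1c2 = 4.
Column 3 now contains 4; hence r1c3 = 1.
Column 4 now contains 1, which forces r1c4 = 2.
Row 2 now contains 1, leaving r2c3 = 2.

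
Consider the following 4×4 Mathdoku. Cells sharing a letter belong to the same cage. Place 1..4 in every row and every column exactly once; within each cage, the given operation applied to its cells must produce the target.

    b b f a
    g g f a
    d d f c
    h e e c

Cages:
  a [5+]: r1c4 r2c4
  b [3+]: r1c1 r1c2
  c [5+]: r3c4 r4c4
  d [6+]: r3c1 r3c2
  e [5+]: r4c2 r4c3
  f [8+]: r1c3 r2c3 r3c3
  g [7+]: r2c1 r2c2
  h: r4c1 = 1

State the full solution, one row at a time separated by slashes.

2 1 4 3 / 3 4 1 2 / 4 2 3 1 / 1 3 2 4

H is a freebie, which forces r4c1 = 1.
1 is placed in column 1, so r1c1 = 2.
Cage b needs two cells with sum 3, so r1c2 = 1.
2 is placed in column 1, leaving r3c1 = 4.
Row 3 already has 4; hence r3c2 = 2.
Column 2 now contains 2, which forces r4c2 = 3.
Row 4 already has 3, leaving r4c3 = 2.
2 is placed in row 4, so r4c4 = 4.
4 is placed in column 4, which forces r1c4 = 3.
Column 1 already has 4, so r2c1 = 3.
Column 2 already has 3; hence r2c2 = 4.
Row 2 now contains 4, leaving r2c3 = 1.
Cage a needs two cells with sum 5; hence r2c4 = 2.
Column 3 now contains 1; hence r3c3 = 3.
The two cells of cage c must have sum 5, leaving r3c4 = 1.
Row 1 now contains 3, leaving r1c3 = 4.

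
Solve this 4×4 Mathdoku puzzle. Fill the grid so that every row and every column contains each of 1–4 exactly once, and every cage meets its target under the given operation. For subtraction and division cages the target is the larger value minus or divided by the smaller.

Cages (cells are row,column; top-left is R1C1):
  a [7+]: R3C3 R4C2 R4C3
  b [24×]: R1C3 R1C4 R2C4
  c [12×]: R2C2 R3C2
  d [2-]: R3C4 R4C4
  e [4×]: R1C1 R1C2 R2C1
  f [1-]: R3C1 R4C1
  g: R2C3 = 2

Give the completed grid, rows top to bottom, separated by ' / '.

Cage g is a single given cell; hence R2C3 = 2.
Cage e needs product 4; hence R1C1 = 4.
Cage e has product 4, leaving R1C2 = 1.
Row 1 now contains 4, which forces R1C3 = 3.
Cage b has product 24; hence R1C4 = 2.
2 is placed in row 2; hence R2C1 = 1.
The 3 cells of cage b must have product 24, leaving R2C4 = 4.
The 3 cells of cage a must have sum 7, so R4C2 = 2.
Row 2 already has 4, so R2C2 = 3.
Cage f needs two cells with difference 1, which forces R3C1 = 2.
The two cells of cage c must have product 12, which forces R3C2 = 4.
Row 3 now contains 4, leaving R3C3 = 1.
Row 3 already has 1, which forces R3C4 = 3.
2 is placed in row 4, which forces R4C1 = 3.
Column 3 already has 1, which forces R4C3 = 4.
Column 4 now contains 3; hence R4C4 = 1.

4 1 3 2 / 1 3 2 4 / 2 4 1 3 / 3 2 4 1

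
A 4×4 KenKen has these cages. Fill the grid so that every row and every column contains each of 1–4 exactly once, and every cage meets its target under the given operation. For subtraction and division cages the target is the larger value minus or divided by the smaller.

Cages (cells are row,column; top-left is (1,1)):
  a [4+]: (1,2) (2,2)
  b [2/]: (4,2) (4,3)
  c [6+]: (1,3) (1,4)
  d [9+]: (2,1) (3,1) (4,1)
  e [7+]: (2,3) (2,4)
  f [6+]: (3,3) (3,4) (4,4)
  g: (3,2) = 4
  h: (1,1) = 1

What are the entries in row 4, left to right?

4 2 1 3

H is a freebie, which forces (1,1) = 1.
1 is placed in row 1, so (1,2) = 3.
Column 2 now contains 3, which forces (2,2) = 1.
Cage g is given, leaving (3,2) = 4.
Column 2 now contains 4, leaving (4,2) = 2.
In row 2, 2 can only go at (2,1), so (2,1) = 2.
2 is placed in column 1, so (3,1) = 3.
Cage d has sum 9, so (4,1) = 4.
Row 4 now contains 4, so (4,3) = 1.
Row 4 now contains 1, so (4,4) = 3.
The two cells of cage e must have sum 7, which forces (2,3) = 3.
3 is placed in column 4, leaving (2,4) = 4.
Column 3 now contains 1, leaving (3,3) = 2.
Cage f needs sum 6, leaving (3,4) = 1.
Column 3 already has 2, which forces (1,3) = 4.
Column 4 already has 4, which forces (1,4) = 2.
The full grid is 1 3 4 2 / 2 1 3 4 / 3 4 2 1 / 4 2 1 3.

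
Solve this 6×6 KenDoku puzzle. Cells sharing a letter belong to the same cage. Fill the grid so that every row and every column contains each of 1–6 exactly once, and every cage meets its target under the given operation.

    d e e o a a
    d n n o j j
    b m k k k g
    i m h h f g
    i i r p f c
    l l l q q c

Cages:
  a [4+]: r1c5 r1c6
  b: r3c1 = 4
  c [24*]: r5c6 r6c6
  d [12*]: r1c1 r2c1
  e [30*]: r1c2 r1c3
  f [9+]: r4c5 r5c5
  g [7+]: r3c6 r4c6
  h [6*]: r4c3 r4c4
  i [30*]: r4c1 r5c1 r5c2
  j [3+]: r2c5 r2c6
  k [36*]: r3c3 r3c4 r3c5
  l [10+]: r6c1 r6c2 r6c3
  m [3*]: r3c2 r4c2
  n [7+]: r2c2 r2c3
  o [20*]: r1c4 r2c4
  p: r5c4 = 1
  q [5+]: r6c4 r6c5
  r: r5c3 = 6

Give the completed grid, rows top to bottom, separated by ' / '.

B is a freebie; hence r3c1 = 4.
Cage r is given, which forces r5c3 = 6.
P is a freebie, so r5c4 = 1.
Row 5 now contains 6, leaving r5c6 = 4.
Column 6 already has 4, which forces r6c6 = 6.
Cage e's pair has product 30, leaving r1c2 = 6.
Column 3 now contains 6; hence r1c3 = 5.
5 is placed in row 1, so r1c4 = 4.
Column 4 already has 4, leaving r2c4 = 5.
Row 1 now contains 6, so r1c1 = 2.
Cage d's pair has product 12; hence r2c1 = 6.
Cage i has product 30, which forces r5c2 = 2.
Row 3 needs a 1, and only r3c2 is open for it.
1 is placed in column 2, so r4c2 = 3.
Column 2 already has 3, leaving r2c2 = 4.
Cage n's pair has sum 7, leaving r2c3 = 3.
Column 3 already has 3, which forces r3c3 = 2.
Row 3 already has 2, so r3c6 = 5.
Row 4 already has 3, which forces r4c1 = 5.
Cage h needs two cells with product 6, which forces r4c3 = 1.
The two cells of cage h must have product 6, so r4c4 = 6.
6 is placed in row 4, leaving r4c5 = 4.
Column 6 already has 5; hence r4c6 = 2.
The 3 cells of cage i must have product 30, which forces r5c1 = 3.
Row 5 already has 3; hence r5c5 = 5.
Column 1 already has 3, which forces r6c1 = 1.
Column 2 now contains 4, which forces r6c2 = 5.
1 is placed in column 3, leaving r6c3 = 4.
The two cells of cage j must have sum 3, so r2c5 = 2.
Column 6 now contains 2; hence r2c6 = 1.
6 is placed in column 4, which forces r3c4 = 3.
Cage k has product 36, so r3c5 = 6.
3 is placed in column 4, so r6c4 = 2.
2 is placed in column 5, leaving r6c5 = 3.
3 is placed in column 5; hence r1c5 = 1.
Column 6 now contains 1, which forces r1c6 = 3.

2 6 5 4 1 3 / 6 4 3 5 2 1 / 4 1 2 3 6 5 / 5 3 1 6 4 2 / 3 2 6 1 5 4 / 1 5 4 2 3 6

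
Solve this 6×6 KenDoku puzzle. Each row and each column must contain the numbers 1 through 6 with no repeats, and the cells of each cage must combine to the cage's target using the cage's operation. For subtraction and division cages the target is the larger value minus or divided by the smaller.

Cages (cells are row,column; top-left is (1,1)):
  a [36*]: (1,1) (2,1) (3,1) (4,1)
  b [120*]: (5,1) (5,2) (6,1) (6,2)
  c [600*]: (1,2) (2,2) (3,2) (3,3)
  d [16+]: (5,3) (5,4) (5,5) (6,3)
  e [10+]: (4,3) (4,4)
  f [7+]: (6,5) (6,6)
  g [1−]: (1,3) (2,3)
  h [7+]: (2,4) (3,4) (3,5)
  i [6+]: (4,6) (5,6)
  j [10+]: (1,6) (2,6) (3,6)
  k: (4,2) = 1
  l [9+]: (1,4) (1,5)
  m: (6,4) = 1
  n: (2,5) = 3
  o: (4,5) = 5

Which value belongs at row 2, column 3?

2

N is a freebie; hence (2,5) = 3.
The 4 cells of cage c must have product 600, which forces (3,3) = 5.
Cage k is given; hence (4,2) = 1.
Cage o is given, which forces (4,5) = 5.
Cage m is given, so (6,4) = 1.
In row 4, 3 can only go at (4,1), so (4,1) = 3.
In row 4, 2 can only go at (4,6), so (4,6) = 2.
Column 6 already has 2, which forces (5,6) = 4.
Row 2 needs a 5, and only (2,2) is open for it.
In row 1, 5 can only go at (1,4), so (1,4) = 5.
The two cells of cage l must have sum 9, so (1,5) = 4.
The 4 cells of cage d must have sum 16, which forces (6,3) = 6.
Column 5 now contains 4, so (6,5) = 2.
Row 1 already has 4; hence (1,2) = 6.
Cage c has product 600; hence (3,2) = 4.
4 is placed in row 3, so (3,4) = 2.
Column 5 already has 2; hence (3,5) = 1.
Column 3 already has 6, so (4,3) = 4.
The two cells of cage e must have sum 10, which forces (4,4) = 6.
Column 4 now contains 6, which forces (5,4) = 3.
1 is placed in column 5, leaving (5,5) = 6.
4 is placed in column 2, which forces (6,2) = 3.
Cage f's pair has sum 7, leaving (6,6) = 5.
Column 4 already has 2; hence (2,4) = 4.
Row 3 now contains 1, leaving (3,1) = 6.
Row 3 already has 6; hence (3,6) = 3.
The 4 cells of cage b must have product 120; hence (5,1) = 5.
3 is placed in row 5; hence (5,2) = 2.
3 is placed in row 5, which forces (5,3) = 1.
Row 6 now contains 5; hence (6,1) = 4.
Cage g's pair has difference 1, which forces (1,3) = 3.
Column 6 now contains 3, leaving (1,6) = 1.
Column 3 already has 1; hence (2,3) = 2.
Cage j has sum 10, leaving (2,6) = 6.
1 is placed in row 1, which forces (1,1) = 2.
Row 2 now contains 2; hence (2,1) = 1.
Completed grid: 2 6 3 5 4 1 / 1 5 2 4 3 6 / 6 4 5 2 1 3 / 3 1 4 6 5 2 / 5 2 1 3 6 4 / 4 3 6 1 2 5.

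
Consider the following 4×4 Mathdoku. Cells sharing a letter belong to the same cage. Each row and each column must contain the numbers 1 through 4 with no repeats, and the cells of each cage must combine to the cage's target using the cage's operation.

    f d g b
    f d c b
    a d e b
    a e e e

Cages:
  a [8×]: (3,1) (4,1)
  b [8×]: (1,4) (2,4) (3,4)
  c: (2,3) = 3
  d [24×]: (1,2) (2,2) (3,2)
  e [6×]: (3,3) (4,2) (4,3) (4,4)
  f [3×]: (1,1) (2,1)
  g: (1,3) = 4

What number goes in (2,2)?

G is a freebie, which forces (1,3) = 4.
Cage c is given, which forces (2,3) = 3.
Cage e needs product 6, which forces (3,3) = 1.
Column 3 now contains 3; hence (4,3) = 2.
Cage f's pair has product 3; hence (1,1) = 3.
Row 1 now contains 3, leaving (1,2) = 2.
2 is placed in row 1; hence (1,4) = 1.
Row 2 now contains 3, which forces (2,1) = 1.
Column 2 now contains 2, so (2,2) = 4.
4 is placed in row 2, which forces (2,4) = 2.
The two cells of cage a must have product 8, which forces (3,1) = 2.
4 is placed in column 2, so (3,2) = 3.
Column 4 now contains 2, leaving (3,4) = 4.
Row 4 now contains 2; hence (4,1) = 4.
3 is placed in column 2; hence (4,2) = 1.
Column 4 now contains 1; hence (4,4) = 3.
The full grid is 3 2 4 1 / 1 4 3 2 / 2 3 1 4 / 4 1 2 3.

4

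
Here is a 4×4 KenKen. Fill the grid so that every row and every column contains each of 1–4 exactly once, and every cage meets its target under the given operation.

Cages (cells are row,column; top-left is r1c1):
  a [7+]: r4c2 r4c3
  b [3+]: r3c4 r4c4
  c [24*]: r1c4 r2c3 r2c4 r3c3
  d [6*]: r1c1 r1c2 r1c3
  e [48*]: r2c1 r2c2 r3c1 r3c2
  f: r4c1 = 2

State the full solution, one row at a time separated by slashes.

Cage f is a single given cell; hence r4c1 = 2.
Row 4 already has 2, leaving r4c4 = 1.
Column 4 now contains 1; hence r3c4 = 2.
Cage c has product 24, so r2c3 = 2.
The 4 cells of cage c must have product 24; hence r3c3 = 1.
Cage d has product 6, so r1c1 = 1.
The 3 cells of cage d must have product 6; hence r1c2 = 2.
Column 3 now contains 1, leaving r1c3 = 3.
Row 1 already has 3, which forces r1c4 = 4.
1 is placed in column 1, which forces r2c1 = 4.
Row 2 already has 4; hence r2c2 = 1.
4 is placed in column 4, which forces r2c4 = 3.
Column 1 already has 4, leaving r3c1 = 3.
Row 3 already has 3, which forces r3c2 = 4.
4 is placed in column 2, so r4c2 = 3.
Column 3 now contains 3, which forces r4c3 = 4.

1 2 3 4 / 4 1 2 3 / 3 4 1 2 / 2 3 4 1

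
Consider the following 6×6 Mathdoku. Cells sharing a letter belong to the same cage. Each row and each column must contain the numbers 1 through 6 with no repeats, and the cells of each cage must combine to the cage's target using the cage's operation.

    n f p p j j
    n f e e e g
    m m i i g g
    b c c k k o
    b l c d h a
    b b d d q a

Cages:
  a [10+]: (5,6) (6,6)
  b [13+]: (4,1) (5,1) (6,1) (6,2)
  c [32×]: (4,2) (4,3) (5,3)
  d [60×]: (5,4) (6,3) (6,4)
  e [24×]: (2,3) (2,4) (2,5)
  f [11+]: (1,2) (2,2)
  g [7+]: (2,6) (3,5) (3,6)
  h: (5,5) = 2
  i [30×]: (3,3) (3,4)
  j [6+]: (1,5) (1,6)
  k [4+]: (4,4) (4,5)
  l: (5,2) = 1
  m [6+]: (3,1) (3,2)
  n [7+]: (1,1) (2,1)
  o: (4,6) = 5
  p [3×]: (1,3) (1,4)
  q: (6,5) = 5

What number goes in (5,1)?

Cage c has product 32, leaving (4,2) = 4.
The 3 cells of cage c must have product 32, which forces (4,3) = 2.
Cage o is a single given cell, which forces (4,6) = 5.
Cage l is a single given cell; hence (5,2) = 1.
Cage c needs product 32, which forces (5,3) = 4.
Cage h is given, so (5,5) = 2.
4 is placed in row 5, leaving (5,6) = 6.
Cage q is a single given cell, so (6,5) = 5.
6 is placed in column 6, leaving (6,6) = 4.
Cage j's pair has sum 6, which forces (1,5) = 4.
The two cells of cage j must have sum 6, which forces (1,6) = 2.
Column 5 now contains 4, leaving (3,5) = 3.
Column 6 now contains 2, leaving (3,6) = 1.
Column 5 now contains 3; hence (4,5) = 1.
Cage d needs product 60, leaving (5,4) = 5.
Cage b has sum 13; hence (6,2) = 3.
Cage d needs product 60, leaving (6,3) = 6.
Cage d needs product 60; hence (6,4) = 2.
Cage e needs product 24; hence (2,3) = 1.
Cage e needs product 24, which forces (2,4) = 4.
Column 5 now contains 1, leaving (2,5) = 6.
Column 6 now contains 1, leaving (2,6) = 3.
Row 3 already has 1; hence (3,1) = 4.
Cage m's pair has sum 6; hence (3,2) = 2.
Column 3 already has 6, leaving (3,3) = 5.
Column 4 now contains 5; hence (3,4) = 6.
Cage b needs sum 13, so (4,1) = 6.
Row 4 already has 1, which forces (4,4) = 3.
Row 5 already has 5; hence (5,1) = 3.
Row 6 already has 2, leaving (6,1) = 1.
Column 1 now contains 1, which forces (1,1) = 5.
The two cells of cage f must have sum 11, which forces (1,2) = 6.
Column 3 now contains 1, so (1,3) = 3.
3 is placed in column 4; hence (1,4) = 1.
Row 2 already has 6, leaving (2,1) = 2.
Row 2 already has 6, which forces (2,2) = 5.
Filled in: 5 6 3 1 4 2 / 2 5 1 4 6 3 / 4 2 5 6 3 1 / 6 4 2 3 1 5 / 3 1 4 5 2 6 / 1 3 6 2 5 4.

3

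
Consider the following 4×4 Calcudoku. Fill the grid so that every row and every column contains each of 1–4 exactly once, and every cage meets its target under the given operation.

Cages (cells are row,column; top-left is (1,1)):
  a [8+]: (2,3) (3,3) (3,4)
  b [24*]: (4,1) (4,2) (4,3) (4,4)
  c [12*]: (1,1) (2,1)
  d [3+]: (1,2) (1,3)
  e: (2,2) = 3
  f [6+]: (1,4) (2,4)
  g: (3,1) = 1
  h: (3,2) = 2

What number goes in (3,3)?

4

E is a freebie, which forces (2,2) = 3.
Cage g is given, so (3,1) = 1.
H is a freebie; hence (3,2) = 2.
The two cells of cage c must have product 12; hence (1,1) = 3.
Column 2 already has 2, leaving (1,2) = 1.
Cage d needs two cells with sum 3, leaving (1,3) = 2.
Row 1 already has 2; hence (1,4) = 4.
Row 2 now contains 3; hence (2,1) = 4.
The 3 cells of cage a must have sum 8, which forces (2,3) = 1.
Column 4 now contains 4, leaving (2,4) = 2.
Column 4 now contains 4, leaving (3,4) = 3.
4 is placed in column 1, so (4,1) = 2.
Column 2 now contains 1, which forces (4,2) = 4.
Row 4 already has 4; hence (4,3) = 3.
Column 4 already has 3, which forces (4,4) = 1.
3 is placed in row 3, leaving (3,3) = 4.
The full grid is 3 1 2 4 / 4 3 1 2 / 1 2 4 3 / 2 4 3 1.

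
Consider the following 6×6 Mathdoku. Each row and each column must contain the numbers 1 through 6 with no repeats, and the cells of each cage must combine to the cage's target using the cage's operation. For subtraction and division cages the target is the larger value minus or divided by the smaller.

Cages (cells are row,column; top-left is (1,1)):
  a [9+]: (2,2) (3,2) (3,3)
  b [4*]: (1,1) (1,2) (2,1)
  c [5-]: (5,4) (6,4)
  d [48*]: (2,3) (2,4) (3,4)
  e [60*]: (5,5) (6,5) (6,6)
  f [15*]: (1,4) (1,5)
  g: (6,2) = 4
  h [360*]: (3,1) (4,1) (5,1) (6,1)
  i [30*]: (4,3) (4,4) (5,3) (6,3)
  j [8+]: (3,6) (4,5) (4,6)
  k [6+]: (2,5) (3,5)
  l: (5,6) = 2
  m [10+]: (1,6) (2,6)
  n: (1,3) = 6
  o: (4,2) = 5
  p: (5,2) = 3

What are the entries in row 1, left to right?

1 2 6 5 3 4

Cage n is given, leaving (1,3) = 6.
Row 1 now contains 6, leaving (1,6) = 4.
Column 6 now contains 4, which forces (2,6) = 6.
Cage o is a single given cell, leaving (4,2) = 5.
P is a freebie, so (5,2) = 3.
L is a freebie; hence (5,6) = 2.
G is a freebie, leaving (6,2) = 4.
Row 1 now contains 4, so (1,1) = 1.
Cage b needs product 4; hence (1,2) = 2.
Cage b needs product 4, so (2,1) = 2.
Column 2 now contains 2, so (2,2) = 1.
2 is placed in row 2; hence (2,3) = 4.
4 is placed in row 2, which forces (2,4) = 3.
4 is placed in row 2, which forces (2,5) = 5.
The 3 cells of cage a must have sum 9, which forces (3,2) = 6.
Row 3 now contains 6, leaving (3,4) = 4.
3 is placed in column 4, leaving (1,4) = 5.
Column 5 now contains 5, so (1,5) = 3.
Cage a needs sum 9; hence (3,3) = 2.
Cage k needs two cells with sum 6, which forces (3,5) = 1.
3 is placed in column 5, leaving (6,5) = 2.
Cage e has product 60, so (6,6) = 5.
Column 6 already has 5, leaving (3,6) = 3.
Cage i has product 30, so (4,4) = 2.
2 is placed in column 5; hence (4,5) = 4.
Cage j has sum 8, which forces (4,6) = 1.
The 4 cells of cage i must have product 30, which forces (5,3) = 5.
The 3 cells of cage e must have product 60, which forces (5,5) = 6.
Row 3 already has 3; hence (3,1) = 5.
Row 4 now contains 1, leaving (4,3) = 3.
Row 5 now contains 6, leaving (5,1) = 4.
Row 5 now contains 6, leaving (5,4) = 1.
Cage i needs product 30; hence (6,3) = 1.
The two cells of cage c must have difference 5, leaving (6,4) = 6.
Row 4 already has 3, leaving (4,1) = 6.
6 is placed in row 6; hence (6,1) = 3.
Filled in: 1 2 6 5 3 4 / 2 1 4 3 5 6 / 5 6 2 4 1 3 / 6 5 3 2 4 1 / 4 3 5 1 6 2 / 3 4 1 6 2 5.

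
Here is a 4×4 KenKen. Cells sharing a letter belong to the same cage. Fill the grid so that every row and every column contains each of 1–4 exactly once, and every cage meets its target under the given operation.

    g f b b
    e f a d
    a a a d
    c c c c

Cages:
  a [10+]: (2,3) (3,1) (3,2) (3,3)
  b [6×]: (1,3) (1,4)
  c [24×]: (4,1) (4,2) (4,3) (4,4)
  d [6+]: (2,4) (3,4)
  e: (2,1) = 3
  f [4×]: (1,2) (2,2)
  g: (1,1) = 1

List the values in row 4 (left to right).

G is a freebie; hence (1,1) = 1.
Row 1 already has 1, leaving (1,2) = 4.
Cage e is a single given cell; hence (2,1) = 3.
Column 2 now contains 4, which forces (2,2) = 1.
Cage a has sum 10; hence (3,2) = 3.
Cage a needs sum 10, so (3,3) = 1.
Column 2 already has 3, so (4,2) = 2.
Row 4 already has 2, so (4,1) = 4.
The 4 cells of cage c must have product 24, which forces (4,3) = 3.
Cage c needs product 24, so (4,4) = 1.
3 is placed in column 3; hence (1,3) = 2.
Cage b's pair has product 6, which forces (1,4) = 3.
The 4 cells of cage a must have sum 10; hence (2,3) = 4.
Row 2 already has 4, so (2,4) = 2.
Column 1 now contains 4, leaving (3,1) = 2.
Column 4 already has 2, leaving (3,4) = 4.
Completed grid: 1 4 2 3 / 3 1 4 2 / 2 3 1 4 / 4 2 3 1.

4 2 3 1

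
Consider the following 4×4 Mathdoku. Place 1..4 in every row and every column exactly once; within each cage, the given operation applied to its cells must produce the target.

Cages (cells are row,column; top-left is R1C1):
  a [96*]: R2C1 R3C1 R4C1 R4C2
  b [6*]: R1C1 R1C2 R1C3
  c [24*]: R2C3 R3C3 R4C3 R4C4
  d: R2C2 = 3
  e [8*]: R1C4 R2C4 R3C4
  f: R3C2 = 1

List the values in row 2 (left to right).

Cage d is a single given cell, leaving R2C2 = 3.
F is a freebie, leaving R3C2 = 1.
Cage a has product 96; hence R4C2 = 4.
1 is placed in column 2, leaving R1C2 = 2.
The only place for 4 in row 1 is R1C4.
The 3 cells of cage e must have product 8, leaving R2C4 = 1.
Column 4 now contains 4, which forces R3C4 = 2.
Column 4 already has 2, which forces R4C4 = 3.
Cage a needs product 96; hence R2C1 = 4.
Cage c needs product 24, leaving R2C3 = 2.
The 4 cells of cage a must have product 96, leaving R3C1 = 3.
The 4 cells of cage c must have product 24; hence R3C3 = 4.
Row 4 already has 3, which forces R4C1 = 2.
The 4 cells of cage c must have product 24, which forces R4C3 = 1.
3 is placed in column 1, leaving R1C1 = 1.
1 is placed in column 3, so R1C3 = 3.
Completed grid: 1 2 3 4 / 4 3 2 1 / 3 1 4 2 / 2 4 1 3.

4 3 2 1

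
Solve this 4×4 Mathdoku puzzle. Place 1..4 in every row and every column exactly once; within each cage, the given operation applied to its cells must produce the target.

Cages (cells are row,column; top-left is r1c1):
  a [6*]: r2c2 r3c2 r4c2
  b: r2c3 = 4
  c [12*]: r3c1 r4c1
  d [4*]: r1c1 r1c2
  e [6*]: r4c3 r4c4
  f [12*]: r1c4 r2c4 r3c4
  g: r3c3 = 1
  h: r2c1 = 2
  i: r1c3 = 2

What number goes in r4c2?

1

I is a freebie; hence r1c3 = 2.
Cage h is given, leaving r2c1 = 2.
B is a freebie, so r2c3 = 4.
Cage g is a single given cell; hence r3c3 = 1.
Column 3 now contains 2; hence r4c3 = 3.
3 is placed in row 4, so r4c4 = 2.
Cage a needs product 6, so r2c2 = 3.
3 is placed in row 2; hence r2c4 = 1.
The two cells of cage c must have product 12, which forces r3c1 = 3.
Cage a needs product 6, leaving r3c2 = 2.
Row 3 already has 3, so r3c4 = 4.
3 is placed in row 4, which forces r4c1 = 4.
Row 4 already has 2, leaving r4c2 = 1.
Column 1 now contains 4; hence r1c1 = 1.
1 is placed in column 2, which forces r1c2 = 4.
Column 4 already has 4, so r1c4 = 3.
Filled in: 1 4 2 3 / 2 3 4 1 / 3 2 1 4 / 4 1 3 2.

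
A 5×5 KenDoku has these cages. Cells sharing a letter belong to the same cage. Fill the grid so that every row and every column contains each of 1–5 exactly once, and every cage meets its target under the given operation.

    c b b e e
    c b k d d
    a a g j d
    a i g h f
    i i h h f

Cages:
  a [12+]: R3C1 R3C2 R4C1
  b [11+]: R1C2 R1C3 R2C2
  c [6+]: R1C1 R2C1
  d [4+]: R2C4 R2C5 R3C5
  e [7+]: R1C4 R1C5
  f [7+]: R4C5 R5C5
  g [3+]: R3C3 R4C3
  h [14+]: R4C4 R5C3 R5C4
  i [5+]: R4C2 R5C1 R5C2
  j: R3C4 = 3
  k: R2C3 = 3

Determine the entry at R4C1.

K is a freebie, which forces R2C3 = 3.
Cage d needs sum 4, so R2C4 = 1.
Cage d needs sum 4, so R2C5 = 2.
Cage j is a single given cell; hence R3C4 = 3.
Cage d needs sum 4; hence R3C5 = 1.
Cage h needs sum 14, so R4C4 = 5.
Cage h needs sum 14; hence R5C3 = 5.
Cage h needs sum 14, so R5C4 = 4.
Row 5 already has 4, so R5C5 = 3.
Column 4 now contains 4, so R1C4 = 2.
The two cells of cage e must have sum 7, leaving R1C5 = 5.
1 is placed in row 3, which forces R3C3 = 2.
Cage a needs sum 12, which forces R4C1 = 3.
Cage i has sum 5, leaving R4C2 = 2.
Cage g's pair has sum 3; hence R4C3 = 1.
Column 5 now contains 3, so R4C5 = 4.
The 3 cells of cage i must have sum 5, leaving R5C1 = 2.
Row 5 now contains 3, which forces R5C2 = 1.
Row 1 now contains 2, which forces R1C1 = 1.
The 3 cells of cage b must have sum 11, leaving R1C2 = 3.
Row 1 now contains 2, so R1C3 = 4.
The two cells of cage c must have sum 6, leaving R2C1 = 5.
The 3 cells of cage b must have sum 11, so R2C2 = 4.
Column 1 already has 5, leaving R3C1 = 4.
4 is placed in column 2; hence R3C2 = 5.
Completed grid: 1 3 4 2 5 / 5 4 3 1 2 / 4 5 2 3 1 / 3 2 1 5 4 / 2 1 5 4 3.

3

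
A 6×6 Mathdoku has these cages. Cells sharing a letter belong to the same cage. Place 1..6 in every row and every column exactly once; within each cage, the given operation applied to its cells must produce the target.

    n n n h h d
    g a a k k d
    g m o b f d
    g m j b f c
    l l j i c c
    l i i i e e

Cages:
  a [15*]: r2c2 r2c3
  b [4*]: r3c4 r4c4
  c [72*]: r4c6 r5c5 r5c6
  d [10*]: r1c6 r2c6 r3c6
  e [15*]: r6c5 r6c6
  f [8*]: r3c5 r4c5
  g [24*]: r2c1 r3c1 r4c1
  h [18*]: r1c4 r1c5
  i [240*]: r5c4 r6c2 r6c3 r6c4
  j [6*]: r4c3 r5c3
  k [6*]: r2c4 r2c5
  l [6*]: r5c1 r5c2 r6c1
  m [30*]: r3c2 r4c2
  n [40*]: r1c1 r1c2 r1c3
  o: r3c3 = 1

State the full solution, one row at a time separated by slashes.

5 2 4 3 6 1 / 4 3 5 6 1 2 / 3 6 1 4 2 5 / 2 5 3 1 4 6 / 6 1 2 5 3 4 / 1 4 6 2 5 3

Cage o is a single given cell; hence r3c3 = 1.
Row 3 now contains 1, leaving r3c4 = 4.
4 is placed in row 3, which forces r3c5 = 2.
2 is placed in row 3, so r3c6 = 5.
4 is placed in column 4, leaving r4c4 = 1.
Column 5 already has 2, which forces r4c5 = 4.
Column 6 now contains 5; hence r6c6 = 3.
Cage g has product 24, so r2c1 = 4.
The 3 cells of cage g must have product 24, which forces r3c1 = 3.
5 is placed in row 3, so r3c2 = 6.
Cage g needs product 24; hence r4c1 = 2.
The two cells of cage m must have product 30, so r4c2 = 5.
Row 4 now contains 2; hence r4c3 = 3.
Column 6 already has 3; hence r4c6 = 6.
Column 3 now contains 3, which forces r5c3 = 2.
Row 5 now contains 2, leaving r5c6 = 4.
2 is placed in column 1, so r6c1 = 1.
Row 6 now contains 3, which forces r6c5 = 5.
2 is placed in column 1, leaving r1c1 = 5.
Cage n needs product 40, leaving r1c2 = 2.
Cage n has product 40, leaving r1c3 = 4.
Row 1 already has 2, leaving r1c6 = 1.
5 is placed in column 2, so r2c2 = 3.
Column 3 now contains 3, so r2c3 = 5.
Row 2 now contains 3, so r2c5 = 1.
Column 6 already has 1, which forces r2c6 = 2.
1 is placed in column 1; hence r5c1 = 6.
The 3 cells of cage l must have product 6; hence r5c2 = 1.
Cage i has product 240, so r5c4 = 5.
Cage c has product 72, which forces r5c5 = 3.
2 is placed in column 2, which forces r6c2 = 4.
4 is placed in column 3, so r6c3 = 6.
Row 6 now contains 6, which forces r6c4 = 2.
Cage h's pair has product 18, which forces r1c4 = 3.
3 is placed in column 5, leaving r1c5 = 6.
2 is placed in row 2, so r2c4 = 6.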